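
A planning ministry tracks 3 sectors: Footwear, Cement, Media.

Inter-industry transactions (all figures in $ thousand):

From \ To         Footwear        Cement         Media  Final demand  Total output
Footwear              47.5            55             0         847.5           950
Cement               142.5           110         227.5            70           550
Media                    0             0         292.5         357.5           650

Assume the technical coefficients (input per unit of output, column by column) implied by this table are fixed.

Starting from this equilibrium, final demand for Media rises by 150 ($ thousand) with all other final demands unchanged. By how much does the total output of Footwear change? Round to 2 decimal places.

Technical coefficients a_ij = z_ij / X_j:
  a_11 = 47.5/950 = 0.05, a_21 = 142.5/950 = 0.15, a_31 = 0/950 = 0.00
  a_12 = 55/550 = 0.10, a_22 = 110/550 = 0.20, a_32 = 0/550 = 0.00
  a_13 = 0/650 = 0.00, a_23 = 227.5/650 = 0.35, a_33 = 292.5/650 = 0.45
I − A =
  [   0.95    -0.10     0.00]
  [  -0.15     0.80    -0.35]
  [   0.00     0.00     0.55]
Cofactors of I−A, C_ij = (−1)^(i+j)·(minor ij) (rows/columns in the sector order above):
  C_11 = (0.80)(0.55) − (-0.35)(0.00) = 0.4400
  C_12 = −[(-0.15)(0.55) − (-0.35)(0.00)] = 0.0825
  C_13 = (-0.15)(0.00) − (0.80)(0.00) = 0.0000
  C_21 = −[(-0.10)(0.55) − (0.00)(0.00)] = 0.0550
  C_22 = (0.95)(0.55) − (0.00)(0.00) = 0.5225
  C_23 = −[(0.95)(0.00) − (-0.10)(0.00)] = 0.0000
  C_31 = (-0.10)(-0.35) − (0.00)(0.80) = 0.0350
  C_32 = −[(0.95)(-0.35) − (0.00)(-0.15)] = 0.3325
  C_33 = (0.95)(0.80) − (-0.10)(-0.15) = 0.7450
det(I−A) = Σ_j (I−A)_1j·C_1j = (0.95)(0.4400) + (-0.10)(0.0825) + (0.00)(0.0000) = 0.40975
adj(I−A) = Cᵀ =
  [ 0.4400   0.0550   0.0350]
  [ 0.0825   0.5225   0.3325]
  [ 0.0000   0.0000   0.7450]
(I − A)⁻¹ = adj(I−A) / det(I−A) ≈
  [   1.0738     0.1342     0.0854]
  [   0.2013     1.2752     0.8115]
  [   0.0000     0.0000     1.8182]
Δx = (I − A)⁻¹ Δd with Δd having +150 in the Media component and 0 elsewhere.
So Δx_1 = L_13 · (+150), where L_13 = adj(I−A)_13 / det(I−A) = 0.0350 / 0.40975.
Δx_1 = 0.0350 × (+150) / 0.40975 = 5.25 / 0.40975 ≈ 12.81.

Δx_1 = 12.81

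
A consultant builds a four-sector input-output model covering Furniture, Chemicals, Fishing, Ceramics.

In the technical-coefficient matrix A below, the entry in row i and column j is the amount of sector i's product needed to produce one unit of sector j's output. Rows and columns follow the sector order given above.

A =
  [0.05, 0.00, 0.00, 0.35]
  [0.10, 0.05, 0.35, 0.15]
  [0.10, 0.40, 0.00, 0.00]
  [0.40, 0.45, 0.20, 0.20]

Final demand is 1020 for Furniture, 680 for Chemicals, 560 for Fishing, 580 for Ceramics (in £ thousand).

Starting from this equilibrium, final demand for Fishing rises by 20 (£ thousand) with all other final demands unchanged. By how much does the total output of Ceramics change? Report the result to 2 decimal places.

Δx_4 = 16.67

I − A =
  [   0.95     0.00     0.00    -0.35]
  [  -0.10     0.95    -0.35    -0.15]
  [  -0.10    -0.40     1.00     0.00]
  [  -0.40    -0.45    -0.20     0.80]
Compute the cofactors C_ij = (−1)^(i+j)·(3×3 minor ij) of I−A; the adjugate is their transpose:
adj(I−A) = Cᵀ =
  [ 0.568500   0.185500   0.121625   0.283500]
  [ 0.171000   0.613000   0.252500   0.189750]
  [ 0.125250   0.263750   0.509125   0.104250]
  [ 0.411750   0.503500   0.330125   0.769500]
det(I−A) = Σ_j (I−A)_1j·C_1j = (0.95)(0.568500) + (0.00)(0.171000) + (0.00)(0.125250) + (-0.35)(0.411750) = 0.3959625
(I − A)⁻¹ = adj(I−A) / det(I−A) ≈
  [   1.4357     0.4685     0.3072     0.7160]
  [   0.4319     1.5481     0.6377     0.4792]
  [   0.3163     0.6661     1.2858     0.2633]
  [   1.0399     1.2716     0.8337     1.9434]
Δx = (I − A)⁻¹ Δd with Δd having +20 in the Fishing component and 0 elsewhere.
So Δx_4 = L_43 · (+20), where L_43 = adj(I−A)_43 / det(I−A) = 0.330125 / 0.3959625.
Δx_4 = 0.330125 × (+20) / 0.3959625 = 6.6025 / 0.3959625 ≈ 16.67.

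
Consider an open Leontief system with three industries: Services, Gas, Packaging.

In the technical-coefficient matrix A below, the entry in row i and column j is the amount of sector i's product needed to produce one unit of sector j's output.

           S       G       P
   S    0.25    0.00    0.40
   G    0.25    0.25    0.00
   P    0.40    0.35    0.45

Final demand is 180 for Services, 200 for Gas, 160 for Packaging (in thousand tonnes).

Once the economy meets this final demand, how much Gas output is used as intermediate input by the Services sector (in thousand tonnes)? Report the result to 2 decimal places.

z_GS = 243.32

I − A =
  [   0.75     0.00    -0.40]
  [  -0.25     0.75     0.00]
  [  -0.40    -0.35     0.55]
Cofactors of I−A, C_ij = (−1)^(i+j)·(minor ij) (rows/columns in the sector order above):
  C_11 = (0.75)(0.55) − (0.00)(-0.35) = 0.4125
  C_12 = −[(-0.25)(0.55) − (0.00)(-0.40)] = 0.1375
  C_13 = (-0.25)(-0.35) − (0.75)(-0.40) = 0.3875
  C_21 = −[(0.00)(0.55) − (-0.40)(-0.35)] = 0.1400
  C_22 = (0.75)(0.55) − (-0.40)(-0.40) = 0.2525
  C_23 = −[(0.75)(-0.35) − (0.00)(-0.40)] = 0.2625
  C_31 = (0.00)(0.00) − (-0.40)(0.75) = 0.3000
  C_32 = −[(0.75)(0.00) − (-0.40)(-0.25)] = 0.1000
  C_33 = (0.75)(0.75) − (0.00)(-0.25) = 0.5625
det(I−A) = Σ_j (I−A)_1j·C_1j = (0.75)(0.4125) + (0.00)(0.1375) + (-0.40)(0.3875) = 0.154375
adj(I−A) = Cᵀ =
  [ 0.4125   0.1400   0.3000]
  [ 0.1375   0.2525   0.1000]
  [ 0.3875   0.2625   0.5625]
(I − A)⁻¹ = adj(I−A) / det(I−A) ≈
  [   2.6721     0.9069     1.9433]
  [   0.8907     1.6356     0.6478]
  [   2.5101     1.7004     3.6437]
First solve x = (I − A)⁻¹ d = adj(I−A)·d / det(I−A); in particular x_S = (0.4125·180 + 0.1400·200 + 0.3000·160) / 0.154375 = 150.25 / 0.154375 ≈ 973.2794.
Intermediate flow from G to S: z_GS = a_GS · x_S = 0.25 × 150.25 / 0.154375 = 37.5625 / 0.154375 ≈ 243.32.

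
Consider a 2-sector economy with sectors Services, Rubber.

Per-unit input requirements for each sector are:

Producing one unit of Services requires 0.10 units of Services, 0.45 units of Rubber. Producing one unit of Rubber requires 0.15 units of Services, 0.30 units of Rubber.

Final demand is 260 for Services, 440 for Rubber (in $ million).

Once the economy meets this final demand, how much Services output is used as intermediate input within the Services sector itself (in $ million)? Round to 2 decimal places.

z_SS = 44.09

I − A =
  [   0.90    -0.15]
  [  -0.45     0.70]
det(I−A) = (0.90)(0.70) − (-0.15)(-0.45) = 0.5625
adj(I−A) = [[0.70, 0.15], [0.45, 0.90]]
(I − A)⁻¹ = adj(I−A) / det(I−A) ≈
  [   1.2444     0.2667]
  [   0.8000     1.6000]
First solve x = (I − A)⁻¹ d = adj(I−A)·d / det(I−A); in particular x_S = (0.70·260 + 0.15·440) / 0.5625 = 248.00 / 0.5625 ≈ 440.8889.
Intermediate flow from S to S: z_SS = a_SS · x_S = 0.10 × 248.00 / 0.5625 = 24.80 / 0.5625 ≈ 44.09.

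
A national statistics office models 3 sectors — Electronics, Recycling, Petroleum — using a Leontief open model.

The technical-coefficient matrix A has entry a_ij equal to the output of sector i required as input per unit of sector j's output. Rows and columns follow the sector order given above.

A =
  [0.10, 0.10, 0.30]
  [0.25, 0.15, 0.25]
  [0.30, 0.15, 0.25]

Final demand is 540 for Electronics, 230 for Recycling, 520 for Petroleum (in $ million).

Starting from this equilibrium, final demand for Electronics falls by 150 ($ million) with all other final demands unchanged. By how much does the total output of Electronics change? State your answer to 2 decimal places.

I − A =
  [   0.90    -0.10    -0.30]
  [  -0.25     0.85    -0.25]
  [  -0.30    -0.15     0.75]
Cofactors of I−A, C_ij = (−1)^(i+j)·(minor ij) (rows/columns in the sector order above):
  C_11 = (0.85)(0.75) − (-0.25)(-0.15) = 0.6000
  C_12 = −[(-0.25)(0.75) − (-0.25)(-0.30)] = 0.2625
  C_13 = (-0.25)(-0.15) − (0.85)(-0.30) = 0.2925
  C_21 = −[(-0.10)(0.75) − (-0.30)(-0.15)] = 0.1200
  C_22 = (0.90)(0.75) − (-0.30)(-0.30) = 0.5850
  C_23 = −[(0.90)(-0.15) − (-0.10)(-0.30)] = 0.1650
  C_31 = (-0.10)(-0.25) − (-0.30)(0.85) = 0.2800
  C_32 = −[(0.90)(-0.25) − (-0.30)(-0.25)] = 0.3000
  C_33 = (0.90)(0.85) − (-0.10)(-0.25) = 0.7400
det(I−A) = Σ_j (I−A)_1j·C_1j = (0.90)(0.6000) + (-0.10)(0.2625) + (-0.30)(0.2925) = 0.4260
adj(I−A) = Cᵀ =
  [ 0.6000   0.1200   0.2800]
  [ 0.2625   0.5850   0.3000]
  [ 0.2925   0.1650   0.7400]
(I − A)⁻¹ = adj(I−A) / det(I−A) ≈
  [   1.4085     0.2817     0.6573]
  [   0.6162     1.3732     0.7042]
  [   0.6866     0.3873     1.7371]
Δx = (I − A)⁻¹ Δd with Δd having -150 in the Electronics component and 0 elsewhere.
So Δx_E = L_EE · (-150), where L_EE = adj(I−A)_EE / det(I−A) = 0.6000 / 0.4260.
Δx_E = 0.6000 × (-150) / 0.4260 = -90.00 / 0.4260 ≈ -211.27.

Δx_E = -211.27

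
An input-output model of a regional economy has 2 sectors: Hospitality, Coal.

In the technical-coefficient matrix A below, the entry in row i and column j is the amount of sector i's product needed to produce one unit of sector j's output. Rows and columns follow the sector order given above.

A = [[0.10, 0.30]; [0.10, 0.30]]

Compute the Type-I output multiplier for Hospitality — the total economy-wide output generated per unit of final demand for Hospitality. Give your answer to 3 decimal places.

m_1 = 1.333

I − A =
  [   0.90    -0.30]
  [  -0.10     0.70]
det(I−A) = (0.90)(0.70) − (-0.30)(-0.10) = 0.6000
adj(I−A) = [[0.70, 0.30], [0.10, 0.90]]
(I − A)⁻¹ = adj(I−A) / det(I−A) ≈
  [   1.1667     0.5000]
  [   0.1667     1.5000]
The output multiplier for sector j is the column-j sum of the Leontief inverse (I − A)⁻¹ = adj(I−A) / det(I−A).
Column 1 of adj(I−A): (0.70, 0.10); det(I−A) = 0.6000.
m_1 = (0.70 + 0.10) / 0.6000 = 0.80 / 0.6000 ≈ 1.333.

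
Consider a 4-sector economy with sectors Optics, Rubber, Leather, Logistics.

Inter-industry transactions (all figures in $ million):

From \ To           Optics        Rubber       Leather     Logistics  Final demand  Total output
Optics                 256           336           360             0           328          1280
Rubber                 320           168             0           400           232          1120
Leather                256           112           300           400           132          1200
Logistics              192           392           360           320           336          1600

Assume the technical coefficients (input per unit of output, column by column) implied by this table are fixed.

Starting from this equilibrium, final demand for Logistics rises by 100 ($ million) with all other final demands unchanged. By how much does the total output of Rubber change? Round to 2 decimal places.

Technical coefficients a_ij = z_ij / X_j:
  a_11 = 256/1280 = 0.20, a_21 = 320/1280 = 0.25, a_31 = 256/1280 = 0.20, a_41 = 192/1280 = 0.15
  a_12 = 336/1120 = 0.30, a_22 = 168/1120 = 0.15, a_32 = 112/1120 = 0.10, a_42 = 392/1120 = 0.35
  a_13 = 360/1200 = 0.30, a_23 = 0/1200 = 0.00, a_33 = 300/1200 = 0.25, a_43 = 360/1200 = 0.30
  a_14 = 0/1600 = 0.00, a_24 = 400/1600 = 0.25, a_34 = 400/1600 = 0.25, a_44 = 320/1600 = 0.20
I − A =
  [   0.80    -0.30    -0.30     0.00]
  [  -0.25     0.85     0.00    -0.25]
  [  -0.20    -0.10     0.75    -0.25]
  [  -0.15    -0.35    -0.30     0.80]
Compute the cofactors C_ij = (−1)^(i+j)·(3×3 minor ij) of I−A; the adjugate is their transpose:
adj(I−A) = Cᵀ =
  [ 0.373125   0.207750   0.200250   0.127500]
  [ 0.174375   0.360750   0.131250   0.153750]
  [ 0.196000   0.193250   0.402750   0.186250]
  [ 0.219750   0.269250   0.246000   0.395250]
det(I−A) = Σ_j (I−A)_1j·C_1j = (0.80)(0.373125) + (-0.30)(0.174375) + (-0.30)(0.196000) + (0.00)(0.219750) = 0.1873875
(I − A)⁻¹ = adj(I−A) / det(I−A) ≈
  [   1.9912     1.1087     1.0686     0.6804]
  [   0.9306     1.9252     0.7004     0.8205]
  [   1.0460     1.0313     2.1493     0.9939]
  [   1.1727     1.4369     1.3128     2.1093]
Δx = (I − A)⁻¹ Δd with Δd having +100 in the Logistics component and 0 elsewhere.
So Δx_2 = L_24 · (+100), where L_24 = adj(I−A)_24 / det(I−A) = 0.153750 / 0.1873875.
Δx_2 = 0.153750 × (+100) / 0.1873875 = 15.375 / 0.1873875 ≈ 82.05.

Δx_2 = 82.05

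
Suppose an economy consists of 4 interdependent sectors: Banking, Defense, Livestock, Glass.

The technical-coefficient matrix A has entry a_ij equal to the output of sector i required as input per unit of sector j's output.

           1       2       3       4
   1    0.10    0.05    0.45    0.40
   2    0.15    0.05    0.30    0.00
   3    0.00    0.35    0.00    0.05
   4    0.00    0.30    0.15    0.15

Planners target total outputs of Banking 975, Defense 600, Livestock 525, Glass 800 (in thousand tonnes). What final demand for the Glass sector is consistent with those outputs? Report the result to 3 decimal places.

I − A =
  [   0.90    -0.05    -0.45    -0.40]
  [  -0.15     0.95    -0.30     0.00]
  [   0.00    -0.35     1.00    -0.05]
  [   0.00    -0.30    -0.15     0.85]
d = (I − A) x:
  d_1 = (+0.90)·975 + (-0.05)·600 + (-0.45)·525 + (-0.40)·800 = 291.250
  d_2 = (-0.15)·975 + (+0.95)·600 + (-0.30)·525 + (+0.00)·800 = 266.250
  d_3 = (+0.00)·975 + (-0.35)·600 + (+1.00)·525 + (-0.05)·800 = 275.000
  d_4 = (+0.00)·975 + (-0.30)·600 + (-0.15)·525 + (+0.85)·800 = 421.250

d_4 = 421.250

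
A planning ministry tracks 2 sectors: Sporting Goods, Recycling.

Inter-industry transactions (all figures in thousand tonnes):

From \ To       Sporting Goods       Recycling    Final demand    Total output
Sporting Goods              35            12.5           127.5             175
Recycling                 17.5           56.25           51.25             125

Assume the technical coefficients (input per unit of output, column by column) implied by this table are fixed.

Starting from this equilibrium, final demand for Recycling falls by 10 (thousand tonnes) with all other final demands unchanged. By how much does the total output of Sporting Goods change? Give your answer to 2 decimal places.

Technical coefficients a_ij = z_ij / X_j:
  a_SS = 35/175 = 0.20, a_RS = 17.5/175 = 0.10
  a_SR = 12.5/125 = 0.10, a_RR = 56.25/125 = 0.45
I − A =
  [   0.80    -0.10]
  [  -0.10     0.55]
det(I−A) = (0.80)(0.55) − (-0.10)(-0.10) = 0.4300
adj(I−A) = [[0.55, 0.10], [0.10, 0.80]]
(I − A)⁻¹ = adj(I−A) / det(I−A) ≈
  [   1.2791     0.2326]
  [   0.2326     1.8605]
Δx = (I − A)⁻¹ Δd with Δd having -10 in the Recycling component and 0 elsewhere.
So Δx_S = L_SR · (-10), where L_SR = adj(I−A)_SR / det(I−A) = 0.10 / 0.4300.
Δx_S = 0.10 × (-10) / 0.4300 = -1.00 / 0.4300 ≈ -2.33.

Δx_S = -2.33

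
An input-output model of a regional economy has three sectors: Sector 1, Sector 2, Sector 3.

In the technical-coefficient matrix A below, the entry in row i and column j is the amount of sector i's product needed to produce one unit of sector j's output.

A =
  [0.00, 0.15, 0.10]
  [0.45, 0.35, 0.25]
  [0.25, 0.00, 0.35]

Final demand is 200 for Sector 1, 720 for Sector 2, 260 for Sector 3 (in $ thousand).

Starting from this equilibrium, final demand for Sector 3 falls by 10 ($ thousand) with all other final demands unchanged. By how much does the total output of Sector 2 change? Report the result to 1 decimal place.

Δx_2 = -8.4

I − A =
  [   1.00    -0.15    -0.10]
  [  -0.45     0.65    -0.25]
  [  -0.25     0.00     0.65]
Cofactors of I−A, C_ij = (−1)^(i+j)·(minor ij) (rows/columns in the sector order above):
  C_11 = (0.65)(0.65) − (-0.25)(0.00) = 0.4225
  C_12 = −[(-0.45)(0.65) − (-0.25)(-0.25)] = 0.3550
  C_13 = (-0.45)(0.00) − (0.65)(-0.25) = 0.1625
  C_21 = −[(-0.15)(0.65) − (-0.10)(0.00)] = 0.0975
  C_22 = (1.00)(0.65) − (-0.10)(-0.25) = 0.6250
  C_23 = −[(1.00)(0.00) − (-0.15)(-0.25)] = 0.0375
  C_31 = (-0.15)(-0.25) − (-0.10)(0.65) = 0.1025
  C_32 = −[(1.00)(-0.25) − (-0.10)(-0.45)] = 0.2950
  C_33 = (1.00)(0.65) − (-0.15)(-0.45) = 0.5825
det(I−A) = Σ_j (I−A)_1j·C_1j = (1.00)(0.4225) + (-0.15)(0.3550) + (-0.10)(0.1625) = 0.3530
adj(I−A) = Cᵀ =
  [ 0.4225   0.0975   0.1025]
  [ 0.3550   0.6250   0.2950]
  [ 0.1625   0.0375   0.5825]
(I − A)⁻¹ = adj(I−A) / det(I−A) ≈
  [   1.1969     0.2762     0.2904]
  [   1.0057     1.7705     0.8357]
  [   0.4603     0.1062     1.6501]
Δx = (I − A)⁻¹ Δd with Δd having -10 in the Sector 3 component and 0 elsewhere.
So Δx_2 = L_23 · (-10), where L_23 = adj(I−A)_23 / det(I−A) = 0.2950 / 0.3530.
Δx_2 = 0.2950 × (-10) / 0.3530 = -2.95 / 0.3530 ≈ -8.4.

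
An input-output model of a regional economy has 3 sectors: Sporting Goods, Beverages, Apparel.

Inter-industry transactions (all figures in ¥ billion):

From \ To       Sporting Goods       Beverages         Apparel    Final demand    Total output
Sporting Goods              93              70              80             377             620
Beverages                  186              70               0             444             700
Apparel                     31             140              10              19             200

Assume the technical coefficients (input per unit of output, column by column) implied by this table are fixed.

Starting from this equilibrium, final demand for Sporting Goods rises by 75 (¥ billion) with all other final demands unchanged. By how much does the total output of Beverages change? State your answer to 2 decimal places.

Δx_2 = 32.57

Technical coefficients a_ij = z_ij / X_j:
  a_11 = 93/620 = 0.15, a_21 = 186/620 = 0.30, a_31 = 31/620 = 0.05
  a_12 = 70/700 = 0.10, a_22 = 70/700 = 0.10, a_32 = 140/700 = 0.20
  a_13 = 80/200 = 0.40, a_23 = 0/200 = 0.00, a_33 = 10/200 = 0.05
I − A =
  [   0.85    -0.10    -0.40]
  [  -0.30     0.90     0.00]
  [  -0.05    -0.20     0.95]
Cofactors of I−A, C_ij = (−1)^(i+j)·(minor ij) (rows/columns in the sector order above):
  C_11 = (0.90)(0.95) − (0.00)(-0.20) = 0.8550
  C_12 = −[(-0.30)(0.95) − (0.00)(-0.05)] = 0.2850
  C_13 = (-0.30)(-0.20) − (0.90)(-0.05) = 0.1050
  C_21 = −[(-0.10)(0.95) − (-0.40)(-0.20)] = 0.1750
  C_22 = (0.85)(0.95) − (-0.40)(-0.05) = 0.7875
  C_23 = −[(0.85)(-0.20) − (-0.10)(-0.05)] = 0.1750
  C_31 = (-0.10)(0.00) − (-0.40)(0.90) = 0.3600
  C_32 = −[(0.85)(0.00) − (-0.40)(-0.30)] = 0.1200
  C_33 = (0.85)(0.90) − (-0.10)(-0.30) = 0.7350
det(I−A) = Σ_j (I−A)_1j·C_1j = (0.85)(0.8550) + (-0.10)(0.2850) + (-0.40)(0.1050) = 0.65625
adj(I−A) = Cᵀ =
  [ 0.8550   0.1750   0.3600]
  [ 0.2850   0.7875   0.1200]
  [ 0.1050   0.1750   0.7350]
(I − A)⁻¹ = adj(I−A) / det(I−A) ≈
  [   1.3029     0.2667     0.5486]
  [   0.4343     1.2000     0.1829]
  [   0.1600     0.2667     1.1200]
Δx = (I − A)⁻¹ Δd with Δd having +75 in the Sporting Goods component and 0 elsewhere.
So Δx_2 = L_21 · (+75), where L_21 = adj(I−A)_21 / det(I−A) = 0.2850 / 0.65625.
Δx_2 = 0.2850 × (+75) / 0.65625 = 21.375 / 0.65625 ≈ 32.57.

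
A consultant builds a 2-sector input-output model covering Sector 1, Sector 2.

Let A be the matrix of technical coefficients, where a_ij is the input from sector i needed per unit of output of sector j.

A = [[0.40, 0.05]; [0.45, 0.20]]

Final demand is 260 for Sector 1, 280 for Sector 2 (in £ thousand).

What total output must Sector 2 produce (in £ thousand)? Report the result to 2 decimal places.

I − A =
  [   0.60    -0.05]
  [  -0.45     0.80]
det(I−A) = (0.60)(0.80) − (-0.05)(-0.45) = 0.4575
adj(I−A) = [[0.80, 0.05], [0.45, 0.60]]
(I − A)⁻¹ = adj(I−A) / det(I−A) ≈
  [   1.7486     0.1093]
  [   0.9836     1.3115]
x = (I − A)⁻¹ d = adj(I−A)·d / det(I−A), with det(I−A) = 0.4575:
  x_1 = (0.80·260 + 0.05·280) / 0.4575 = 222.00 / 0.4575 ≈ 485.25
  x_2 = (0.45·260 + 0.60·280) / 0.4575 = 285.00 / 0.4575 ≈ 622.95

x_2 = 622.95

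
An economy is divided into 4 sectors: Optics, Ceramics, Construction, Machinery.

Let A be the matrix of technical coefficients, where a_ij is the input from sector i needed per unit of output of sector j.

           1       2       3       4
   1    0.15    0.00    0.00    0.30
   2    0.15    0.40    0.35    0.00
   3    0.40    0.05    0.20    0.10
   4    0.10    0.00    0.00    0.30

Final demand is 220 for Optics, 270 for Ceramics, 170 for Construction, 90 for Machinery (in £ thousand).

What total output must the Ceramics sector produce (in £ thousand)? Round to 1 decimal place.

x_2 = 789.0

I − A =
  [   0.85     0.00     0.00    -0.30]
  [  -0.15     0.60    -0.35     0.00]
  [  -0.40    -0.05     0.80    -0.10]
  [  -0.10     0.00     0.00     0.70]
Compute the cofactors C_ij = (−1)^(i+j)·(3×3 minor ij) of I−A; the adjugate is their transpose:
adj(I−A) = Cᵀ =
  [ 0.323750   0.000000   0.000000   0.138750]
  [ 0.185500   0.452000   0.197750   0.107750]
  [ 0.179250   0.028250   0.339000   0.125250]
  [ 0.046250   0.000000   0.000000   0.393125]
det(I−A) = Σ_j (I−A)_1j·C_1j = (0.85)(0.323750) + (0.00)(0.185500) + (0.00)(0.179250) + (-0.30)(0.046250) = 0.2613125
(I − A)⁻¹ = adj(I−A) / det(I−A) ≈
  [   1.2389     0.0000     0.0000     0.5310]
  [   0.7099     1.7297     0.7568     0.4123]
  [   0.6860     0.1081     1.2973     0.4793]
  [   0.1770     0.0000     0.0000     1.5044]
x = (I − A)⁻¹ d = adj(I−A)·d / det(I−A), with det(I−A) = 0.2613125:
  x_1 = (0.323750·220 + 0.000000·270 + 0.000000·170 + 0.138750·90) / 0.2613125 = 83.7125 / 0.2613125 ≈ 320.4
  x_2 = (0.185500·220 + 0.452000·270 + 0.197750·170 + 0.107750·90) / 0.2613125 = 206.165 / 0.2613125 ≈ 789.0
  x_3 = (0.179250·220 + 0.028250·270 + 0.339000·170 + 0.125250·90) / 0.2613125 = 115.965 / 0.2613125 ≈ 443.8
  x_4 = (0.046250·220 + 0.000000·270 + 0.000000·170 + 0.393125·90) / 0.2613125 = 45.55625 / 0.2613125 ≈ 174.3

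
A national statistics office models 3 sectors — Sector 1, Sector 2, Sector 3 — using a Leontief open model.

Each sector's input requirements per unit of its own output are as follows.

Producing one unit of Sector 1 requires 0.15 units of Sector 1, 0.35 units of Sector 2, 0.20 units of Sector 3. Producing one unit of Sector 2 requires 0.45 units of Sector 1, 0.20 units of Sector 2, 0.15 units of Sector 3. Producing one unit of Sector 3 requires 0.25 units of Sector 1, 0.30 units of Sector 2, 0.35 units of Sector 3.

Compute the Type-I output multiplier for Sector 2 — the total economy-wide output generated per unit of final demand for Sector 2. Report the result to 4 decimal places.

I − A =
  [   0.85    -0.45    -0.25]
  [  -0.35     0.80    -0.30]
  [  -0.20    -0.15     0.65]
Cofactors of I−A, C_ij = (−1)^(i+j)·(minor ij) (rows/columns in the sector order above):
  C_11 = (0.80)(0.65) − (-0.30)(-0.15) = 0.4750
  C_12 = −[(-0.35)(0.65) − (-0.30)(-0.20)] = 0.2875
  C_13 = (-0.35)(-0.15) − (0.80)(-0.20) = 0.2125
  C_21 = −[(-0.45)(0.65) − (-0.25)(-0.15)] = 0.3300
  C_22 = (0.85)(0.65) − (-0.25)(-0.20) = 0.5025
  C_23 = −[(0.85)(-0.15) − (-0.45)(-0.20)] = 0.2175
  C_31 = (-0.45)(-0.30) − (-0.25)(0.80) = 0.3350
  C_32 = −[(0.85)(-0.30) − (-0.25)(-0.35)] = 0.3425
  C_33 = (0.85)(0.80) − (-0.45)(-0.35) = 0.5225
det(I−A) = Σ_j (I−A)_1j·C_1j = (0.85)(0.4750) + (-0.45)(0.2875) + (-0.25)(0.2125) = 0.22125
adj(I−A) = Cᵀ =
  [ 0.4750   0.3300   0.3350]
  [ 0.2875   0.5025   0.3425]
  [ 0.2125   0.2175   0.5225]
(I − A)⁻¹ = adj(I−A) / det(I−A) ≈
  [   2.14689     1.49153     1.51412]
  [   1.29944     2.27119     1.54802]
  [   0.96045     0.98305     2.36158]
The output multiplier for sector j is the column-j sum of the Leontief inverse (I − A)⁻¹ = adj(I−A) / det(I−A).
Column 2 of adj(I−A): (0.3300, 0.5025, 0.2175); det(I−A) = 0.22125.
m_2 = (0.3300 + 0.5025 + 0.2175) / 0.22125 = 1.05 / 0.22125 ≈ 4.7458.

m_2 = 4.7458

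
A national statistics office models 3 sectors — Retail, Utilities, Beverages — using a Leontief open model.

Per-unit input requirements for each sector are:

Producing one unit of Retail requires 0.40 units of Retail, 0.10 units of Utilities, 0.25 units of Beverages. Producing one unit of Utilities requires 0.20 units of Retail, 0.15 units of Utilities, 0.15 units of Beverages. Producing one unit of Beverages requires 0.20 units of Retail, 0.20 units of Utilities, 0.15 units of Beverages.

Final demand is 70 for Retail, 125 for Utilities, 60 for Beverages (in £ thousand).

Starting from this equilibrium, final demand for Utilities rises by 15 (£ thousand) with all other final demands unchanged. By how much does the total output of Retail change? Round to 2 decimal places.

Δx_1 = 8.75

I − A =
  [   0.60    -0.20    -0.20]
  [  -0.10     0.85    -0.20]
  [  -0.25    -0.15     0.85]
Cofactors of I−A, C_ij = (−1)^(i+j)·(minor ij) (rows/columns in the sector order above):
  C_11 = (0.85)(0.85) − (-0.20)(-0.15) = 0.6925
  C_12 = −[(-0.10)(0.85) − (-0.20)(-0.25)] = 0.1350
  C_13 = (-0.10)(-0.15) − (0.85)(-0.25) = 0.2275
  C_21 = −[(-0.20)(0.85) − (-0.20)(-0.15)] = 0.2000
  C_22 = (0.60)(0.85) − (-0.20)(-0.25) = 0.4600
  C_23 = −[(0.60)(-0.15) − (-0.20)(-0.25)] = 0.1400
  C_31 = (-0.20)(-0.20) − (-0.20)(0.85) = 0.2100
  C_32 = −[(0.60)(-0.20) − (-0.20)(-0.10)] = 0.1400
  C_33 = (0.60)(0.85) − (-0.20)(-0.10) = 0.4900
det(I−A) = Σ_j (I−A)_1j·C_1j = (0.60)(0.6925) + (-0.20)(0.1350) + (-0.20)(0.2275) = 0.3430
adj(I−A) = Cᵀ =
  [ 0.6925   0.2000   0.2100]
  [ 0.1350   0.4600   0.1400]
  [ 0.2275   0.1400   0.4900]
(I − A)⁻¹ = adj(I−A) / det(I−A) ≈
  [   2.0190     0.5831     0.6122]
  [   0.3936     1.3411     0.4082]
  [   0.6633     0.4082     1.4286]
Δx = (I − A)⁻¹ Δd with Δd having +15 in the Utilities component and 0 elsewhere.
So Δx_1 = L_12 · (+15), where L_12 = adj(I−A)_12 / det(I−A) = 0.2000 / 0.3430.
Δx_1 = 0.2000 × (+15) / 0.3430 = 3.00 / 0.3430 ≈ 8.75.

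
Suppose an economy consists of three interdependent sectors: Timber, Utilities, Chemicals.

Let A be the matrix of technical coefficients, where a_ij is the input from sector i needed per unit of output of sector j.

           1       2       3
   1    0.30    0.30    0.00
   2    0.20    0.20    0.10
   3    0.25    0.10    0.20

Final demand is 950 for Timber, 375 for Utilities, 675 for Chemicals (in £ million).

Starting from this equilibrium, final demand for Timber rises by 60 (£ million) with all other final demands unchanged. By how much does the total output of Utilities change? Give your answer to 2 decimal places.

Δx_2 = 28.79

I − A =
  [   0.70    -0.30     0.00]
  [  -0.20     0.80    -0.10]
  [  -0.25    -0.10     0.80]
Cofactors of I−A, C_ij = (−1)^(i+j)·(minor ij) (rows/columns in the sector order above):
  C_11 = (0.80)(0.80) − (-0.10)(-0.10) = 0.6300
  C_12 = −[(-0.20)(0.80) − (-0.10)(-0.25)] = 0.1850
  C_13 = (-0.20)(-0.10) − (0.80)(-0.25) = 0.2200
  C_21 = −[(-0.30)(0.80) − (0.00)(-0.10)] = 0.2400
  C_22 = (0.70)(0.80) − (0.00)(-0.25) = 0.5600
  C_23 = −[(0.70)(-0.10) − (-0.30)(-0.25)] = 0.1450
  C_31 = (-0.30)(-0.10) − (0.00)(0.80) = 0.0300
  C_32 = −[(0.70)(-0.10) − (0.00)(-0.20)] = 0.0700
  C_33 = (0.70)(0.80) − (-0.30)(-0.20) = 0.5000
det(I−A) = Σ_j (I−A)_1j·C_1j = (0.70)(0.6300) + (-0.30)(0.1850) + (0.00)(0.2200) = 0.3855
adj(I−A) = Cᵀ =
  [ 0.6300   0.2400   0.0300]
  [ 0.1850   0.5600   0.0700]
  [ 0.2200   0.1450   0.5000]
(I − A)⁻¹ = adj(I−A) / det(I−A) ≈
  [   1.6342     0.6226     0.0778]
  [   0.4799     1.4527     0.1816]
  [   0.5707     0.3761     1.2970]
Δx = (I − A)⁻¹ Δd with Δd having +60 in the Timber component and 0 elsewhere.
So Δx_2 = L_21 · (+60), where L_21 = adj(I−A)_21 / det(I−A) = 0.1850 / 0.3855.
Δx_2 = 0.1850 × (+60) / 0.3855 = 11.10 / 0.3855 ≈ 28.79.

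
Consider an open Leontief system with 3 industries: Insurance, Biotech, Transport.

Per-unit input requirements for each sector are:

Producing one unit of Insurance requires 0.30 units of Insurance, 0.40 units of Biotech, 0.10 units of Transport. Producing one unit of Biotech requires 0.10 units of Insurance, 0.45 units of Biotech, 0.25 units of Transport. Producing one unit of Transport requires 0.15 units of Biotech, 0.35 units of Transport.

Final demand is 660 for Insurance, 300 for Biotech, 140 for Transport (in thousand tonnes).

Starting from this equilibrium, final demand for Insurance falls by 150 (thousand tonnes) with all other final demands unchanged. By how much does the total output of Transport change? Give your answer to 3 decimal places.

I − A =
  [   0.70    -0.10     0.00]
  [  -0.40     0.55    -0.15]
  [  -0.10    -0.25     0.65]
Cofactors of I−A, C_ij = (−1)^(i+j)·(minor ij) (rows/columns in the sector order above):
  C_11 = (0.55)(0.65) − (-0.15)(-0.25) = 0.3200
  C_12 = −[(-0.40)(0.65) − (-0.15)(-0.10)] = 0.2750
  C_13 = (-0.40)(-0.25) − (0.55)(-0.10) = 0.1550
  C_21 = −[(-0.10)(0.65) − (0.00)(-0.25)] = 0.0650
  C_22 = (0.70)(0.65) − (0.00)(-0.10) = 0.4550
  C_23 = −[(0.70)(-0.25) − (-0.10)(-0.10)] = 0.1850
  C_31 = (-0.10)(-0.15) − (0.00)(0.55) = 0.0150
  C_32 = −[(0.70)(-0.15) − (0.00)(-0.40)] = 0.1050
  C_33 = (0.70)(0.55) − (-0.10)(-0.40) = 0.3450
det(I−A) = Σ_j (I−A)_1j·C_1j = (0.70)(0.3200) + (-0.10)(0.2750) + (0.00)(0.1550) = 0.1965
adj(I−A) = Cᵀ =
  [ 0.3200   0.0650   0.0150]
  [ 0.2750   0.4550   0.1050]
  [ 0.1550   0.1850   0.3450]
(I − A)⁻¹ = adj(I−A) / det(I−A) ≈
  [   1.6285     0.3308     0.0763]
  [   1.3995     2.3155     0.5344]
  [   0.7888     0.9415     1.7557]
Δx = (I − A)⁻¹ Δd with Δd having -150 in the Insurance component and 0 elsewhere.
So Δx_T = L_TI · (-150), where L_TI = adj(I−A)_TI / det(I−A) = 0.1550 / 0.1965.
Δx_T = 0.1550 × (-150) / 0.1965 = -23.25 / 0.1965 ≈ -118.321.

Δx_T = -118.321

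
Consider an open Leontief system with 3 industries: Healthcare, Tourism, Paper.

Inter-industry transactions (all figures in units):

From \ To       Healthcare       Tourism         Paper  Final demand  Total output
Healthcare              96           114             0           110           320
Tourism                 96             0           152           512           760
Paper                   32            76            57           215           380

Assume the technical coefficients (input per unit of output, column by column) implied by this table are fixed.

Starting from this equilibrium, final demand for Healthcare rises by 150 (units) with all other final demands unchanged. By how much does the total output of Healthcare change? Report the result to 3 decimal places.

Technical coefficients a_ij = z_ij / X_j:
  a_HH = 96/320 = 0.30, a_TH = 96/320 = 0.30, a_PH = 32/320 = 0.10
  a_HT = 114/760 = 0.15, a_TT = 0/760 = 0.00, a_PT = 76/760 = 0.10
  a_HP = 0/380 = 0.00, a_TP = 152/380 = 0.40, a_PP = 57/380 = 0.15
I − A =
  [   0.70    -0.15     0.00]
  [  -0.30     1.00    -0.40]
  [  -0.10    -0.10     0.85]
Cofactors of I−A, C_ij = (−1)^(i+j)·(minor ij) (rows/columns in the sector order above):
  C_11 = (1.00)(0.85) − (-0.40)(-0.10) = 0.8100
  C_12 = −[(-0.30)(0.85) − (-0.40)(-0.10)] = 0.2950
  C_13 = (-0.30)(-0.10) − (1.00)(-0.10) = 0.1300
  C_21 = −[(-0.15)(0.85) − (0.00)(-0.10)] = 0.1275
  C_22 = (0.70)(0.85) − (0.00)(-0.10) = 0.5950
  C_23 = −[(0.70)(-0.10) − (-0.15)(-0.10)] = 0.0850
  C_31 = (-0.15)(-0.40) − (0.00)(1.00) = 0.0600
  C_32 = −[(0.70)(-0.40) − (0.00)(-0.30)] = 0.2800
  C_33 = (0.70)(1.00) − (-0.15)(-0.30) = 0.6550
det(I−A) = Σ_j (I−A)_1j·C_1j = (0.70)(0.8100) + (-0.15)(0.2950) + (0.00)(0.1300) = 0.52275
adj(I−A) = Cᵀ =
  [ 0.8100   0.1275   0.0600]
  [ 0.2950   0.5950   0.2800]
  [ 0.1300   0.0850   0.6550]
(I − A)⁻¹ = adj(I−A) / det(I−A) ≈
  [   1.5495     0.2439     0.1148]
  [   0.5643     1.1382     0.5356]
  [   0.2487     0.1626     1.2530]
Δx = (I − A)⁻¹ Δd with Δd having +150 in the Healthcare component and 0 elsewhere.
So Δx_H = L_HH · (+150), where L_HH = adj(I−A)_HH / det(I−A) = 0.8100 / 0.52275.
Δx_H = 0.8100 × (+150) / 0.52275 = 121.50 / 0.52275 ≈ 232.425.

Δx_H = 232.425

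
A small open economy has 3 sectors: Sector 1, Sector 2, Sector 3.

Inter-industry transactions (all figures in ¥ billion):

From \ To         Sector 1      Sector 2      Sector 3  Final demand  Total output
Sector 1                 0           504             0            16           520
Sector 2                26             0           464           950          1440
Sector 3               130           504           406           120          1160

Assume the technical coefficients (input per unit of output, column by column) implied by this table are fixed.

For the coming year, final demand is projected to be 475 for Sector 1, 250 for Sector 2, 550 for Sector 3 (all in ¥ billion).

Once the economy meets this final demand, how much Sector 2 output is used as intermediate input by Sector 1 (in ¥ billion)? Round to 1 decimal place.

z_21 = 40.6

Technical coefficients a_ij = z_ij / X_j:
  a_11 = 0/520 = 0.00, a_21 = 26/520 = 0.05, a_31 = 130/520 = 0.25
  a_12 = 504/1440 = 0.35, a_22 = 0/1440 = 0.00, a_32 = 504/1440 = 0.35
  a_13 = 0/1160 = 0.00, a_23 = 464/1160 = 0.40, a_33 = 406/1160 = 0.35
I − A =
  [   1.00    -0.35     0.00]
  [  -0.05     1.00    -0.40]
  [  -0.25    -0.35     0.65]
Cofactors of I−A, C_ij = (−1)^(i+j)·(minor ij) (rows/columns in the sector order above):
  C_11 = (1.00)(0.65) − (-0.40)(-0.35) = 0.5100
  C_12 = −[(-0.05)(0.65) − (-0.40)(-0.25)] = 0.1325
  C_13 = (-0.05)(-0.35) − (1.00)(-0.25) = 0.2675
  C_21 = −[(-0.35)(0.65) − (0.00)(-0.35)] = 0.2275
  C_22 = (1.00)(0.65) − (0.00)(-0.25) = 0.6500
  C_23 = −[(1.00)(-0.35) − (-0.35)(-0.25)] = 0.4375
  C_31 = (-0.35)(-0.40) − (0.00)(1.00) = 0.1400
  C_32 = −[(1.00)(-0.40) − (0.00)(-0.05)] = 0.4000
  C_33 = (1.00)(1.00) − (-0.35)(-0.05) = 0.9825
det(I−A) = Σ_j (I−A)_1j·C_1j = (1.00)(0.5100) + (-0.35)(0.1325) + (0.00)(0.2675) = 0.463625
adj(I−A) = Cᵀ =
  [ 0.5100   0.2275   0.1400]
  [ 0.1325   0.6500   0.4000]
  [ 0.2675   0.4375   0.9825]
(I − A)⁻¹ = adj(I−A) / det(I−A) ≈
  [   1.1000     0.4907     0.3020]
  [   0.2858     1.4020     0.8628]
  [   0.5770     0.9437     2.1192]
First solve x = (I − A)⁻¹ d = adj(I−A)·d / det(I−A); in particular x_1 = (0.5100·475 + 0.2275·250 + 0.1400·550) / 0.463625 = 376.125 / 0.463625 ≈ 811.270.
Intermediate flow from 2 to 1: z_21 = a_21 · x_1 = 0.05 × 376.125 / 0.463625 = 18.80625 / 0.463625 ≈ 40.6.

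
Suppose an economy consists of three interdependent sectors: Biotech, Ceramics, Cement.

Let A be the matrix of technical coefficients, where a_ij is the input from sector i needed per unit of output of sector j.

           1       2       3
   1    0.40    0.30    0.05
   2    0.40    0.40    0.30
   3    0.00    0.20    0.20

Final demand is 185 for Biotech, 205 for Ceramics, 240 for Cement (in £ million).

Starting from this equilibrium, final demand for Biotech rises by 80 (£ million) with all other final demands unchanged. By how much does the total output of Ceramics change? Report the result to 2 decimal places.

I − A =
  [   0.60    -0.30    -0.05]
  [  -0.40     0.60    -0.30]
  [   0.00    -0.20     0.80]
Cofactors of I−A, C_ij = (−1)^(i+j)·(minor ij) (rows/columns in the sector order above):
  C_11 = (0.60)(0.80) − (-0.30)(-0.20) = 0.4200
  C_12 = −[(-0.40)(0.80) − (-0.30)(0.00)] = 0.3200
  C_13 = (-0.40)(-0.20) − (0.60)(0.00) = 0.0800
  C_21 = −[(-0.30)(0.80) − (-0.05)(-0.20)] = 0.2500
  C_22 = (0.60)(0.80) − (-0.05)(0.00) = 0.4800
  C_23 = −[(0.60)(-0.20) − (-0.30)(0.00)] = 0.1200
  C_31 = (-0.30)(-0.30) − (-0.05)(0.60) = 0.1200
  C_32 = −[(0.60)(-0.30) − (-0.05)(-0.40)] = 0.2000
  C_33 = (0.60)(0.60) − (-0.30)(-0.40) = 0.2400
det(I−A) = Σ_j (I−A)_1j·C_1j = (0.60)(0.4200) + (-0.30)(0.3200) + (-0.05)(0.0800) = 0.1520
adj(I−A) = Cᵀ =
  [ 0.4200   0.2500   0.1200]
  [ 0.3200   0.4800   0.2000]
  [ 0.0800   0.1200   0.2400]
(I − A)⁻¹ = adj(I−A) / det(I−A) ≈
  [   2.7632     1.6447     0.7895]
  [   2.1053     3.1579     1.3158]
  [   0.5263     0.7895     1.5789]
Δx = (I − A)⁻¹ Δd with Δd having +80 in the Biotech component and 0 elsewhere.
So Δx_2 = L_21 · (+80), where L_21 = adj(I−A)_21 / det(I−A) = 0.3200 / 0.1520.
Δx_2 = 0.3200 × (+80) / 0.1520 = 25.60 / 0.1520 ≈ 168.42.

Δx_2 = 168.42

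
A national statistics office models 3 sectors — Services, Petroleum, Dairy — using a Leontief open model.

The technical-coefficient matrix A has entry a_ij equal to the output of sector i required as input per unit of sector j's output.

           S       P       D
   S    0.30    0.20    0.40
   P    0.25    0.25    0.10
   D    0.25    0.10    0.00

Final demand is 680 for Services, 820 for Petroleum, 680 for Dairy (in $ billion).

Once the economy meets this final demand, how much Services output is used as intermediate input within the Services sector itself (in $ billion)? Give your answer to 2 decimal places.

I − A =
  [   0.70    -0.20    -0.40]
  [  -0.25     0.75    -0.10]
  [  -0.25    -0.10     1.00]
Cofactors of I−A, C_ij = (−1)^(i+j)·(minor ij) (rows/columns in the sector order above):
  C_11 = (0.75)(1.00) − (-0.10)(-0.10) = 0.7400
  C_12 = −[(-0.25)(1.00) − (-0.10)(-0.25)] = 0.2750
  C_13 = (-0.25)(-0.10) − (0.75)(-0.25) = 0.2125
  C_21 = −[(-0.20)(1.00) − (-0.40)(-0.10)] = 0.2400
  C_22 = (0.70)(1.00) − (-0.40)(-0.25) = 0.6000
  C_23 = −[(0.70)(-0.10) − (-0.20)(-0.25)] = 0.1200
  C_31 = (-0.20)(-0.10) − (-0.40)(0.75) = 0.3200
  C_32 = −[(0.70)(-0.10) − (-0.40)(-0.25)] = 0.1700
  C_33 = (0.70)(0.75) − (-0.20)(-0.25) = 0.4750
det(I−A) = Σ_j (I−A)_1j·C_1j = (0.70)(0.7400) + (-0.20)(0.2750) + (-0.40)(0.2125) = 0.3780
adj(I−A) = Cᵀ =
  [ 0.7400   0.2400   0.3200]
  [ 0.2750   0.6000   0.1700]
  [ 0.2125   0.1200   0.4750]
(I − A)⁻¹ = adj(I−A) / det(I−A) ≈
  [   1.9577     0.6349     0.8466]
  [   0.7275     1.5873     0.4497]
  [   0.5622     0.3175     1.2566]
First solve x = (I − A)⁻¹ d = adj(I−A)·d / det(I−A); in particular x_S = (0.7400·680 + 0.2400·820 + 0.3200·680) / 0.3780 = 917.60 / 0.3780 ≈ 2427.5132.
Intermediate flow from S to S: z_SS = a_SS · x_S = 0.30 × 917.60 / 0.3780 = 275.28 / 0.3780 ≈ 728.25.

z_SS = 728.25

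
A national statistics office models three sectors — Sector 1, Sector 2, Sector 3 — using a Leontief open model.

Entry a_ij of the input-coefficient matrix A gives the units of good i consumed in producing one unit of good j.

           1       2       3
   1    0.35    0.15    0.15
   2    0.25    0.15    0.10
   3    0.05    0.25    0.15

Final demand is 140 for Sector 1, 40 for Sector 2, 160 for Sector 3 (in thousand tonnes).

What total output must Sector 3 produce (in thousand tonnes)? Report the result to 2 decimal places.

I − A =
  [   0.65    -0.15    -0.15]
  [  -0.25     0.85    -0.10]
  [  -0.05    -0.25     0.85]
Cofactors of I−A, C_ij = (−1)^(i+j)·(minor ij) (rows/columns in the sector order above):
  C_11 = (0.85)(0.85) − (-0.10)(-0.25) = 0.6975
  C_12 = −[(-0.25)(0.85) − (-0.10)(-0.05)] = 0.2175
  C_13 = (-0.25)(-0.25) − (0.85)(-0.05) = 0.1050
  C_21 = −[(-0.15)(0.85) − (-0.15)(-0.25)] = 0.1650
  C_22 = (0.65)(0.85) − (-0.15)(-0.05) = 0.5450
  C_23 = −[(0.65)(-0.25) − (-0.15)(-0.05)] = 0.1700
  C_31 = (-0.15)(-0.10) − (-0.15)(0.85) = 0.1425
  C_32 = −[(0.65)(-0.10) − (-0.15)(-0.25)] = 0.1025
  C_33 = (0.65)(0.85) − (-0.15)(-0.25) = 0.5150
det(I−A) = Σ_j (I−A)_1j·C_1j = (0.65)(0.6975) + (-0.15)(0.2175) + (-0.15)(0.1050) = 0.4050
adj(I−A) = Cᵀ =
  [ 0.6975   0.1650   0.1425]
  [ 0.2175   0.5450   0.1025]
  [ 0.1050   0.1700   0.5150]
(I − A)⁻¹ = adj(I−A) / det(I−A) ≈
  [   1.7222     0.4074     0.3519]
  [   0.5370     1.3457     0.2531]
  [   0.2593     0.4198     1.2716]
x = (I − A)⁻¹ d = adj(I−A)·d / det(I−A), with det(I−A) = 0.4050:
  x_1 = (0.6975·140 + 0.1650·40 + 0.1425·160) / 0.4050 = 127.05 / 0.4050 ≈ 313.70
  x_2 = (0.2175·140 + 0.5450·40 + 0.1025·160) / 0.4050 = 68.65 / 0.4050 ≈ 169.51
  x_3 = (0.1050·140 + 0.1700·40 + 0.5150·160) / 0.4050 = 103.90 / 0.4050 ≈ 256.54

x_3 = 256.54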